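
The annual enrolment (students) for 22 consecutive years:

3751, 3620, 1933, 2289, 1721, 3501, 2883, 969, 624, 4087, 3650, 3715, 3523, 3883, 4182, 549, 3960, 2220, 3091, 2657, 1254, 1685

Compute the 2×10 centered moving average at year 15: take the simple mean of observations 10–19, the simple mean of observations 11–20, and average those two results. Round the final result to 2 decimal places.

3214.50

Sum over 10–19: 4087 + 3650 + 3715 + 3523 + 3883 + 4182 + 549 + 3960 + 2220 + 3091 = 32860
Sum over 11–20: 3650 + 3715 + 3523 + 3883 + 4182 + 549 + 3960 + 2220 + 3091 + 2657 = 31430
CMA at t=15 = (32860 + 31430) / (2·10) = 64290 / 20 = 3214.50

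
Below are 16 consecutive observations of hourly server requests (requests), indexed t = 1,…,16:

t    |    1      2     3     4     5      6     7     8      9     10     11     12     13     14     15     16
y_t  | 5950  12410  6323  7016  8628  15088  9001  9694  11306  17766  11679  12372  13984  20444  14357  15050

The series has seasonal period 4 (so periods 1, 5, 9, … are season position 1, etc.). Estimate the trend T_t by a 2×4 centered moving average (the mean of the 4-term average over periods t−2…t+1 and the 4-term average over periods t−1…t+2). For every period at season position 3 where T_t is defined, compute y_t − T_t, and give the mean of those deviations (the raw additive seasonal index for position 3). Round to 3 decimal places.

Season position 3 occurs at t = 3, 7, 11 (where T_t is defined).
t=3: T_3 = 8259.50000; y_3 − T_3 = 6323 − 8259.50000 = -1936.50000
t=7: T_7 = 10937.50000; y_7 − T_7 = 9001 − 10937.50000 = -1936.50000
t=11: T_11 = 13615.50000; y_11 − T_11 = 11679 − 13615.50000 = -1936.50000
Mean deviation: (-1936.50000 + -1936.50000 + -1936.50000) / 3 = -1936.500

-1936.500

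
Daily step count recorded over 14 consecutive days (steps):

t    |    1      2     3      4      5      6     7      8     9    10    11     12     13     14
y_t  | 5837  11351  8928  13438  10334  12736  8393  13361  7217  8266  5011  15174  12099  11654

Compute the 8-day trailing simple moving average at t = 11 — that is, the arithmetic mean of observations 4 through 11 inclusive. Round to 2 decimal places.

Sum of periods 4–11: 13438 + 10334 + 12736 + 8393 + 13361 + 7217 + 8266 + 5011 = 78756
Divide by 8: 78756 / 8 = 9844.50

9844.50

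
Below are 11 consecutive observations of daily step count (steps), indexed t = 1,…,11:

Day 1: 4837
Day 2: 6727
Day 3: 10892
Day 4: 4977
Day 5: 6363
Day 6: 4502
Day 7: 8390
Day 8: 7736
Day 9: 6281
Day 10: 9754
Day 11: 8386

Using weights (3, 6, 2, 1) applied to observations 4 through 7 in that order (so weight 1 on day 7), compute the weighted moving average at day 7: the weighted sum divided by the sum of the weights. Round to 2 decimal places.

5875.25

Weighted sum: 3·4977 + 6·6363 + 2·4502 + 1·8390 = 14931 + 38178 + 9004 + 8390 = 70503
Weight total: 3 + 6 + 2 + 1 = 12
WMA = 70503 / 12 = 5875.25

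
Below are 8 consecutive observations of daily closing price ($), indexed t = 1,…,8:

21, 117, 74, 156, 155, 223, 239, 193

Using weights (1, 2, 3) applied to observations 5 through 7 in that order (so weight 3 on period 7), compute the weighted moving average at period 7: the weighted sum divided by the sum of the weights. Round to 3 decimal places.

Weighted sum: 1·155 + 2·223 + 3·239 = 155 + 446 + 717 = 1318
Weight total: 1 + 2 + 3 = 6
WMA = 1318 / 6 = 219.667

219.667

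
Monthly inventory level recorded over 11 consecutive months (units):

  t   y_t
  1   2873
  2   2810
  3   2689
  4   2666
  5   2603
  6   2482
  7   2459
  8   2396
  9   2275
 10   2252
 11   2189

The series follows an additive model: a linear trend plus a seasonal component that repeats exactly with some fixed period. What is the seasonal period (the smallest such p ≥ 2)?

First differences y_{t+1} − y_t: -63, -121, -23, -63, -121, -23, -63, -121, …
The difference pattern repeats every 3 terms and not for any smaller step, so p = 3.

3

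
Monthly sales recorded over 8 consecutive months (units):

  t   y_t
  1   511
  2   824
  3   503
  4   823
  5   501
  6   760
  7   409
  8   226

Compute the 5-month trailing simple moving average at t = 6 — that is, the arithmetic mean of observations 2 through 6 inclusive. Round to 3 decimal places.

Sum of periods 2–6: 824 + 503 + 823 + 501 + 760 = 3411
Divide by 5: 3411 / 5 = 682.200

682.200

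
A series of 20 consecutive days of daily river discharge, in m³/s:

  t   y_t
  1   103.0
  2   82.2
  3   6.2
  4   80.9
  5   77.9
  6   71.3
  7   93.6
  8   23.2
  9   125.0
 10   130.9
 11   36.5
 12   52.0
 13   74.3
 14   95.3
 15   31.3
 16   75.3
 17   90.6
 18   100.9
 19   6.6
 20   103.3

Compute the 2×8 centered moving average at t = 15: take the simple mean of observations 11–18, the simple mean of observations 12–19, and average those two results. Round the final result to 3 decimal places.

Sum over 11–18: 36.5 + 52.0 + 74.3 + 95.3 + 31.3 + 75.3 + 90.6 + 100.9 = 556.2
Sum over 12–19: 52.0 + 74.3 + 95.3 + 31.3 + 75.3 + 90.6 + 100.9 + 6.6 = 526.3
CMA at t=15 = (556.2 + 526.3) / (2·8) = 1082.5 / 16 = 67.656

67.656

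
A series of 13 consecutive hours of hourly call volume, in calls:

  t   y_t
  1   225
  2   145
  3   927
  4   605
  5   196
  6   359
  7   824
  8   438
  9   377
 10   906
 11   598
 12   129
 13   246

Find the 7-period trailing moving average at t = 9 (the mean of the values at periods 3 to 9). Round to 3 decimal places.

Sum of periods 3–9: 927 + 605 + 196 + 359 + 824 + 438 + 377 = 3726
Divide by 7: 3726 / 7 = 532.286

532.286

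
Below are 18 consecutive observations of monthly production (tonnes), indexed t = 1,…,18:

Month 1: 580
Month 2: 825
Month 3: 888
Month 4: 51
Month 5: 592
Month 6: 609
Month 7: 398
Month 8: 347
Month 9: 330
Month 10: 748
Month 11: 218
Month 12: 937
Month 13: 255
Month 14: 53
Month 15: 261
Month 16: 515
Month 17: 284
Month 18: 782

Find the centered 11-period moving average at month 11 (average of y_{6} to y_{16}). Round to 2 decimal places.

424.64

Sum of periods 6–16: 609 + 398 + 347 + 330 + 748 + 218 + 937 + 255 + 53 + 261 + 515 = 4671
Divide by 11: 4671 / 11 = 424.64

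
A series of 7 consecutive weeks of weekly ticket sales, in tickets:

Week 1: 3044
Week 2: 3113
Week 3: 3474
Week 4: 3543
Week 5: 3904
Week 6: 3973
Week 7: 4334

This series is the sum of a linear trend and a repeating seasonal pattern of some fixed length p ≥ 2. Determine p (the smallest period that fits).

2

First differences y_{t+1} − y_t: 69, 361, 69, 361, 69, 361, …
The difference pattern repeats every 2 terms and not for any smaller step, so p = 2.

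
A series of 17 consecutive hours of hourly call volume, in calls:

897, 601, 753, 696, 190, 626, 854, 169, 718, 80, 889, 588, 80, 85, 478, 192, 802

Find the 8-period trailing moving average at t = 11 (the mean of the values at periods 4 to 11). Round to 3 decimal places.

527.750

Sum of periods 4–11: 696 + 190 + 626 + 854 + 169 + 718 + 80 + 889 = 4222
Divide by 8: 4222 / 8 = 527.750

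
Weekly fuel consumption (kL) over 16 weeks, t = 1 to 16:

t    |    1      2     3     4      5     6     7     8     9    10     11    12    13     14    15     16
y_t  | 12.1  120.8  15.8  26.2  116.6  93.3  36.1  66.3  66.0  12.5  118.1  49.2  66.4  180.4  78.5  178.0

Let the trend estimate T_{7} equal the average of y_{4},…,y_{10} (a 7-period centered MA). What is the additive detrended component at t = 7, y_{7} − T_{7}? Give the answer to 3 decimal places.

-23.471

Trend T_7 = (26.2 + 116.6 + 93.3 + 36.1 + 66.3 + 66.0 + 12.5) / 7 = 417.0/7 = 59.57143
Detrended value: 36.1 − 59.57143 = -23.471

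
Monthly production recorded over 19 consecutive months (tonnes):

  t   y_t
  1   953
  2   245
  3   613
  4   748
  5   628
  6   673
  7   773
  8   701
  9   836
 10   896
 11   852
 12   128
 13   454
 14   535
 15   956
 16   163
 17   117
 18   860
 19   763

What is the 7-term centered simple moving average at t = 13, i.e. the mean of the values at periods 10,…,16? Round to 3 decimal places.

Sum of periods 10–16: 896 + 852 + 128 + 454 + 535 + 956 + 163 = 3984
Divide by 7: 3984 / 7 = 569.143

569.143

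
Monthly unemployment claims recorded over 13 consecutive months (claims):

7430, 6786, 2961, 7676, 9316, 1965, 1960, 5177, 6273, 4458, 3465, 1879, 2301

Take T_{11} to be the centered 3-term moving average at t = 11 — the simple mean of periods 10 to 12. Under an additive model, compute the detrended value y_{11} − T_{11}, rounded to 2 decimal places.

Trend T_11 = (4458 + 3465 + 1879) / 3 = 9802/3 = 3267.3333
Detrended value: 3465 − 3267.3333 = 197.67

197.67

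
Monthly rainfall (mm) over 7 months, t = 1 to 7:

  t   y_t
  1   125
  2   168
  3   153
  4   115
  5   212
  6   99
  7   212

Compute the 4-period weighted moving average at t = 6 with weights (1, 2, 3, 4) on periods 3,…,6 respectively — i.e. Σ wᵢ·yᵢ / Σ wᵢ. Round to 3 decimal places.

Weighted sum: 1·153 + 2·115 + 3·212 + 4·99 = 153 + 230 + 636 + 396 = 1415
Weight total: 1 + 2 + 3 + 4 = 10
WMA = 1415 / 10 = 141.500

141.500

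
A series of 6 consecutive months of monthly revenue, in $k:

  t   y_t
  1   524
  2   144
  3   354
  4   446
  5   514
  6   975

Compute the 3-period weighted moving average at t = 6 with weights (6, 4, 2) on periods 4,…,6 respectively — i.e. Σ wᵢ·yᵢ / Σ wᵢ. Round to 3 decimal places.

Weighted sum: 6·446 + 4·514 + 2·975 = 2676 + 2056 + 1950 = 6682
Weight total: 6 + 4 + 2 = 12
WMA = 6682 / 12 = 556.833

556.833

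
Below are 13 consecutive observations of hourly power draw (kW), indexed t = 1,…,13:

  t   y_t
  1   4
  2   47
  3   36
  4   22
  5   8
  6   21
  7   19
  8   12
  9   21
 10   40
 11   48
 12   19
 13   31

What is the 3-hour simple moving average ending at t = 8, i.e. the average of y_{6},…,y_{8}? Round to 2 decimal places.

Sum of periods 6–8: 21 + 19 + 12 = 52
Divide by 3: 52 / 3 = 17.33

17.33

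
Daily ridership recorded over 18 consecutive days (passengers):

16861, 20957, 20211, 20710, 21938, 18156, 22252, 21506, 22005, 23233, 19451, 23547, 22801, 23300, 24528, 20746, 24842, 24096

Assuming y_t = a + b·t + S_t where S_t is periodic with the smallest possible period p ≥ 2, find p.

5

First differences y_{t+1} − y_t: 4096, -746, 499, 1228, -3782, 4096, -746, 499, 1228, -3782, 4096, -746, …
The difference pattern repeats every 5 terms and not for any smaller step, so p = 5.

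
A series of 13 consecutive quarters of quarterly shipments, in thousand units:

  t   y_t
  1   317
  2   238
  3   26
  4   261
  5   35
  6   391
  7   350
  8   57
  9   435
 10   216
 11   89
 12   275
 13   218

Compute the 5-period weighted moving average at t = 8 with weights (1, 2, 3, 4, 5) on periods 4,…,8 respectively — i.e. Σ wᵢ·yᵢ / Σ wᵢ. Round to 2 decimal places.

212.60

Weighted sum: 1·261 + 2·35 + 3·391 + 4·350 + 5·57 = 261 + 70 + 1173 + 1400 + 285 = 3189
Weight total: 1 + 2 + 3 + 4 + 5 = 15
WMA = 3189 / 15 = 212.60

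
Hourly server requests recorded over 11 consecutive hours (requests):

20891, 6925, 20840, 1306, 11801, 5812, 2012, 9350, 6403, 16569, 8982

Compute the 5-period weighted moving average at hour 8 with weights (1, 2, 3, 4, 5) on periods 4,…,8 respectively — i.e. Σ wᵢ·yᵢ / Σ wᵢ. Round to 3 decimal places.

6476.133

Weighted sum: 1·1306 + 2·11801 + 3·5812 + 4·2012 + 5·9350 = 1306 + 23602 + 17436 + 8048 + 46750 = 97142
Weight total: 1 + 2 + 3 + 4 + 5 = 15
WMA = 97142 / 15 = 6476.133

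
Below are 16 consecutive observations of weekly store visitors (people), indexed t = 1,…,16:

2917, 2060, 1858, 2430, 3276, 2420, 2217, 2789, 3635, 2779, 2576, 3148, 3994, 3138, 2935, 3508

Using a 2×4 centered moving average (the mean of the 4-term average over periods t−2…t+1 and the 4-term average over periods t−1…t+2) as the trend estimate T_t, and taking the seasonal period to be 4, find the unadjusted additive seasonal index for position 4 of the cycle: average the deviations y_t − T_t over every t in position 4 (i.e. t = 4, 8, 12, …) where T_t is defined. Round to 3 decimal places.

Season position 4 occurs at t = 4, 8, 12 (where T_t is defined).
t=4: T_4 = 2451.00000; y_4 − T_4 = 2430 − 2451.00000 = -21.00000
t=8: T_8 = 2810.12500; y_8 − T_8 = 2789 − 2810.12500 = -21.12500
t=12: T_12 = 3169.12500; y_12 − T_12 = 3148 − 3169.12500 = -21.12500
Mean deviation: (-21.00000 + -21.12500 + -21.12500) / 3 = -21.083

-21.083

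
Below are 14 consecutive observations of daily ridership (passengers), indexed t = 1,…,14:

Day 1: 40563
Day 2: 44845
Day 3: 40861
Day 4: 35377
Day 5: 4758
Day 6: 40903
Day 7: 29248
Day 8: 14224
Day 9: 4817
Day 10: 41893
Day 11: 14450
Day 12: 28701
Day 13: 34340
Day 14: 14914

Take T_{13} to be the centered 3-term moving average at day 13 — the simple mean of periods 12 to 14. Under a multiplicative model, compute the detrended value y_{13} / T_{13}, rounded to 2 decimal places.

1.32

Trend T_13 = (28701 + 34340 + 14914) / 3 = 77955/3 = 25985.0000
Ratio to trend: 34340 / 25985.0000 = 1.32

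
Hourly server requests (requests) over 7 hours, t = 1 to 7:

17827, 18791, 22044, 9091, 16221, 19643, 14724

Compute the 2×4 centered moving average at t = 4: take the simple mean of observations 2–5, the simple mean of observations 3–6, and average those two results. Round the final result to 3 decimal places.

Sum over 2–5: 18791 + 22044 + 9091 + 16221 = 66147
Sum over 3–6: 22044 + 9091 + 16221 + 19643 = 66999
CMA at t=4 = (66147 + 66999) / (2·4) = 133146 / 8 = 16643.250

16643.250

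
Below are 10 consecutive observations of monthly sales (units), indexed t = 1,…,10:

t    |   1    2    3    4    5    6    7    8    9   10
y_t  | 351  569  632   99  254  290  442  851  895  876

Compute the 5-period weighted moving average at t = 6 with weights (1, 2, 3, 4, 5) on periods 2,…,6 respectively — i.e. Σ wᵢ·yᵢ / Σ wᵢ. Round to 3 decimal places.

Weighted sum: 1·569 + 2·632 + 3·99 + 4·254 + 5·290 = 569 + 1264 + 297 + 1016 + 1450 = 4596
Weight total: 1 + 2 + 3 + 4 + 5 = 15
WMA = 4596 / 15 = 306.400

306.400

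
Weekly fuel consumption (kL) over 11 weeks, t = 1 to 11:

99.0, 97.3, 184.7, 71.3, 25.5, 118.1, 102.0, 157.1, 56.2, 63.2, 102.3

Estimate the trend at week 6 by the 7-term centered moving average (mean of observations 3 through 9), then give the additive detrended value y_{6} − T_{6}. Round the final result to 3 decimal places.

15.971

Trend T_6 = (184.7 + 71.3 + 25.5 + 118.1 + 102.0 + 157.1 + 56.2) / 7 = 714.9/7 = 102.12857
Detrended value: 118.1 − 102.12857 = 15.971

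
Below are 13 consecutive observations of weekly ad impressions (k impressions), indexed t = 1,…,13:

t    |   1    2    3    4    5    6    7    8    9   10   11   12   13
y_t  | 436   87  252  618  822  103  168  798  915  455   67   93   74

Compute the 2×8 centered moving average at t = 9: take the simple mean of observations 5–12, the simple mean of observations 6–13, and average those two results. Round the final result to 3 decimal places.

380.875

Sum over 5–12: 822 + 103 + 168 + 798 + 915 + 455 + 67 + 93 = 3421
Sum over 6–13: 103 + 168 + 798 + 915 + 455 + 67 + 93 + 74 = 2673
CMA at t=9 = (3421 + 2673) / (2·8) = 6094 / 16 = 380.875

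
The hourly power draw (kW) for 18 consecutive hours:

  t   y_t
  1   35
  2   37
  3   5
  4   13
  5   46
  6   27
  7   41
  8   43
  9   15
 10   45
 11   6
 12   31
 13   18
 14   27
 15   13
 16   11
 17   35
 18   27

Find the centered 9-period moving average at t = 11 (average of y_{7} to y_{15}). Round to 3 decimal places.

Sum of periods 7–15: 41 + 43 + 15 + 45 + 6 + 31 + 18 + 27 + 13 = 239
Divide by 9: 239 / 9 = 26.556

26.556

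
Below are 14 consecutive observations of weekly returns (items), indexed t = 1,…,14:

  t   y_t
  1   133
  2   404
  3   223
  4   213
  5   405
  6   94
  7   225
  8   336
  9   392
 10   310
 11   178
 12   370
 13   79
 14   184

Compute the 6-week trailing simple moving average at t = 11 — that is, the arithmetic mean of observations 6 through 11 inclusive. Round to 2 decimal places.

255.83

Sum of periods 6–11: 94 + 225 + 336 + 392 + 310 + 178 = 1535
Divide by 6: 1535 / 6 = 255.83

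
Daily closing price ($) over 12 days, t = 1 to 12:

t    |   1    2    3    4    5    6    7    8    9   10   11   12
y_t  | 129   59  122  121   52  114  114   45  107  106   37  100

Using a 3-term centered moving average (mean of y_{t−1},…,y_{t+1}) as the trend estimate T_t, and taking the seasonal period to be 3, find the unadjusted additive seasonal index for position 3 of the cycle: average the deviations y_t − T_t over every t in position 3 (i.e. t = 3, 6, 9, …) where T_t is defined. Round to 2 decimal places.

21.00

Season position 3 occurs at t = 3, 6, 9 (where T_t is defined).
t=3: T_3 = 100.6667; y_3 − T_3 = 122 − 100.6667 = 21.3333
t=6: T_6 = 93.3333; y_6 − T_6 = 114 − 93.3333 = 20.6667
t=9: T_9 = 86.0000; y_9 − T_9 = 107 − 86.0000 = 21.0000
Mean deviation: (21.3333 + 20.6667 + 21.0000) / 3 = 21.00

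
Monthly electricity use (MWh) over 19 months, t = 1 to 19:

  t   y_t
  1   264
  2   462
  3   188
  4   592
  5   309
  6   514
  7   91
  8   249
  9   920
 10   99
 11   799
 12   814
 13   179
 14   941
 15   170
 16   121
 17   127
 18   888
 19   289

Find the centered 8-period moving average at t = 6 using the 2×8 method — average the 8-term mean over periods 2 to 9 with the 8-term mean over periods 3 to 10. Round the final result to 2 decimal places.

Sum over 2–9: 462 + 188 + 592 + 309 + 514 + 91 + 249 + 920 = 3325
Sum over 3–10: 188 + 592 + 309 + 514 + 91 + 249 + 920 + 99 = 2962
CMA at t=6 = (3325 + 2962) / (2·8) = 6287 / 16 = 392.94

392.94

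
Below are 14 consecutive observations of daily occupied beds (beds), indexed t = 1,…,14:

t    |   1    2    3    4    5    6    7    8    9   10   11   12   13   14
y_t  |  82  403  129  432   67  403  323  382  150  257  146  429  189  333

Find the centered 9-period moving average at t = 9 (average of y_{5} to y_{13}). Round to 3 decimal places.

260.667

Sum of periods 5–13: 67 + 403 + 323 + 382 + 150 + 257 + 146 + 429 + 189 = 2346
Divide by 9: 2346 / 9 = 260.667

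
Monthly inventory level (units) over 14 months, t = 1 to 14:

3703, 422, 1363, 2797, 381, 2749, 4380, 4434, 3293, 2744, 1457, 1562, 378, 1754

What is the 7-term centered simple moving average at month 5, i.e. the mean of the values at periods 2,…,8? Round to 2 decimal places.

Sum of periods 2–8: 422 + 1363 + 2797 + 381 + 2749 + 4380 + 4434 = 16526
Divide by 7: 16526 / 7 = 2360.86

2360.86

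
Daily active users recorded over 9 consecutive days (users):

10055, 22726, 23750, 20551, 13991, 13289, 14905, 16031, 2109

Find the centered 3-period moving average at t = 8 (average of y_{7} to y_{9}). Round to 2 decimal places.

Sum of periods 7–9: 14905 + 16031 + 2109 = 33045
Divide by 3: 33045 / 3 = 11015.00

11015.00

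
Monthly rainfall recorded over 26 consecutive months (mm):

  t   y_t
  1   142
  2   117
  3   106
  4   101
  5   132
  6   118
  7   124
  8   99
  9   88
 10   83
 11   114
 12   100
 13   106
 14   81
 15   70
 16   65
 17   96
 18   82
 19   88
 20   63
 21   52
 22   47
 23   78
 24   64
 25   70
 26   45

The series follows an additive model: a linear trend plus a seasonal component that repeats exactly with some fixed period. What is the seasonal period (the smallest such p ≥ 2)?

First differences y_{t+1} − y_t: -25, -11, -5, 31, -14, 6, -25, -11, -5, 31, -14, 6, -25, -11, …
The difference pattern repeats every 6 terms and not for any smaller step, so p = 6.

6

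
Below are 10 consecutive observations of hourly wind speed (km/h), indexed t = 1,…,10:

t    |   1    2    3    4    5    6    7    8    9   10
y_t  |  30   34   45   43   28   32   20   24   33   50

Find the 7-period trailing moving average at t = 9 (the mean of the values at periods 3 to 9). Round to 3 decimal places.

32.143

Sum of periods 3–9: 45 + 43 + 28 + 32 + 20 + 24 + 33 = 225
Divide by 7: 225 / 7 = 32.143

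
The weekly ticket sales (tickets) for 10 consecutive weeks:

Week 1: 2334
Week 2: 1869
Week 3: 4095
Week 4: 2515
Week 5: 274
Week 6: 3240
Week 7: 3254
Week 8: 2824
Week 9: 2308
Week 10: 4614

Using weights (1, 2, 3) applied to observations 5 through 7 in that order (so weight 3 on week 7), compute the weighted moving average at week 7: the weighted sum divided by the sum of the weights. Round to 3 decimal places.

Weighted sum: 1·274 + 2·3240 + 3·3254 = 274 + 6480 + 9762 = 16516
Weight total: 1 + 2 + 3 = 6
WMA = 16516 / 6 = 2752.667

2752.667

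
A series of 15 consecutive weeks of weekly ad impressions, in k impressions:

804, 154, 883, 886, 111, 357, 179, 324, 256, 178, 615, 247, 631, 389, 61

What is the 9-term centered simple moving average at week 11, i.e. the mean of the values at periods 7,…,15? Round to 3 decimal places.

Sum of periods 7–15: 179 + 324 + 256 + 178 + 615 + 247 + 631 + 389 + 61 = 2880
Divide by 9: 2880 / 9 = 320.000

320.000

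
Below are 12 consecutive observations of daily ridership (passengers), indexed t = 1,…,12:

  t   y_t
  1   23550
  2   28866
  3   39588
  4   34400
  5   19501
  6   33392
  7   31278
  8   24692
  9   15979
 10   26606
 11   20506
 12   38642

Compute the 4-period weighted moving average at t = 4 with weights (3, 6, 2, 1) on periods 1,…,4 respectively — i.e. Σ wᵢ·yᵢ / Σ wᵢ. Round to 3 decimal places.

Weighted sum: 3·23550 + 6·28866 + 2·39588 + 1·34400 = 70650 + 173196 + 79176 + 34400 = 357422
Weight total: 3 + 6 + 2 + 1 = 12
WMA = 357422 / 12 = 29785.167

29785.167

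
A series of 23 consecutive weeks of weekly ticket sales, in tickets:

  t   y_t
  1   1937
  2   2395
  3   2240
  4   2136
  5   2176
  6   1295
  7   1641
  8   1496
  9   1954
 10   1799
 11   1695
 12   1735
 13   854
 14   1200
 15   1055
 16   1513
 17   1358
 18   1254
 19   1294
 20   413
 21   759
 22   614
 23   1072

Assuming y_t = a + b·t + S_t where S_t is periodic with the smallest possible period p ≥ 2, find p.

7

First differences y_{t+1} − y_t: 458, -155, -104, 40, -881, 346, -145, 458, -155, -104, 40, -881, 346, -145, 458, -155, …
The difference pattern repeats every 7 terms and not for any smaller step, so p = 7.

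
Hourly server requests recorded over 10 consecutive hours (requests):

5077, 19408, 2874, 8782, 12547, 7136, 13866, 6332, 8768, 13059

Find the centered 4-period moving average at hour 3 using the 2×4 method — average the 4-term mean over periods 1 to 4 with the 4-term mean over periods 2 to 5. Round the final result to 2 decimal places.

Sum over 1–4: 5077 + 19408 + 2874 + 8782 = 36141
Sum over 2–5: 19408 + 2874 + 8782 + 12547 = 43611
CMA at t=3 = (36141 + 43611) / (2·4) = 79752 / 8 = 9969.00

9969.00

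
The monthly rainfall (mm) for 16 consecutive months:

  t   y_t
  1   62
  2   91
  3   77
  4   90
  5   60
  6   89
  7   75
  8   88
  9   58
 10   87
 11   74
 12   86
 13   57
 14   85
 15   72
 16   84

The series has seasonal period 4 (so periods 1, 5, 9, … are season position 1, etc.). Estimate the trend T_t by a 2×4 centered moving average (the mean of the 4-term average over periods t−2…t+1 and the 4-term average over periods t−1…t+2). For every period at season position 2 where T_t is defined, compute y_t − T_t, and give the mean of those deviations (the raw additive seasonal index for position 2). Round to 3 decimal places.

Season position 2 occurs at t = 6, 10, 14 (where T_t is defined).
t=6: T_6 = 78.25000; y_6 − T_6 = 89 − 78.25000 = 10.75000
t=10: T_10 = 76.50000; y_10 − T_10 = 87 − 76.50000 = 10.50000
t=14: T_14 = 74.75000; y_14 − T_14 = 85 − 74.75000 = 10.25000
Mean deviation: (10.75000 + 10.50000 + 10.25000) / 3 = 10.500

10.500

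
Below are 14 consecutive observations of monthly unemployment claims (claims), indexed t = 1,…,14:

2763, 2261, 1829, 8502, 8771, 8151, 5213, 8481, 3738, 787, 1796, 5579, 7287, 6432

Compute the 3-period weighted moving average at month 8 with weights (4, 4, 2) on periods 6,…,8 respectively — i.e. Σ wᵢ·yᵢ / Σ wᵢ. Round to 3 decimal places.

7041.800

Weighted sum: 4·8151 + 4·5213 + 2·8481 = 32604 + 20852 + 16962 = 70418
Weight total: 4 + 4 + 2 = 10
WMA = 70418 / 10 = 7041.800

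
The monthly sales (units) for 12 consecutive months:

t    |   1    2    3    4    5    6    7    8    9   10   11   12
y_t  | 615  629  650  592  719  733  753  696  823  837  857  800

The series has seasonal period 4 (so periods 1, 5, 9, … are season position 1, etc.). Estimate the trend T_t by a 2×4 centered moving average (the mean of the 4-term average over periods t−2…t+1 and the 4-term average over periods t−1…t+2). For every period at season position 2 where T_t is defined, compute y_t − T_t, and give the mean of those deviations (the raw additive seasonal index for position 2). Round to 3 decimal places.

Season position 2 occurs at t = 6, 10 (where T_t is defined).
t=6: T_6 = 712.25000; y_6 − T_6 = 733 − 712.25000 = 20.75000
t=10: T_10 = 816.25000; y_10 − T_10 = 837 − 816.25000 = 20.75000
Mean deviation: (20.75000 + 20.75000) / 2 = 20.750

20.750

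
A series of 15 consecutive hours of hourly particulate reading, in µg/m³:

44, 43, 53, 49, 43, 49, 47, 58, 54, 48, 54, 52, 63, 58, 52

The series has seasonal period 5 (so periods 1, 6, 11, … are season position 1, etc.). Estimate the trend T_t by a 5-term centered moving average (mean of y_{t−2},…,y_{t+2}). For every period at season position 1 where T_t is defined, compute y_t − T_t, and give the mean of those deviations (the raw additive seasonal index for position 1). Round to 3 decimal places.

-0.200

Season position 1 occurs at t = 6, 11 (where T_t is defined).
t=6: T_6 = 49.20000; y_6 − T_6 = 49 − 49.20000 = -0.20000
t=11: T_11 = 54.20000; y_11 − T_11 = 54 − 54.20000 = -0.20000
Mean deviation: (-0.20000 + -0.20000) / 2 = -0.200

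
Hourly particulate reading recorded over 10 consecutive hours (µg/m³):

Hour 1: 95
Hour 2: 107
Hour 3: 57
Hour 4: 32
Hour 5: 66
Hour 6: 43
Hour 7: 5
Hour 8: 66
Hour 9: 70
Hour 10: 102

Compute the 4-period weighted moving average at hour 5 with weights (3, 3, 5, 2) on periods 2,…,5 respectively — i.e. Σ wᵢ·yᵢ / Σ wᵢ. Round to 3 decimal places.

60.308

Weighted sum: 3·107 + 3·57 + 5·32 + 2·66 = 321 + 171 + 160 + 132 = 784
Weight total: 3 + 3 + 5 + 2 = 13
WMA = 784 / 13 = 60.308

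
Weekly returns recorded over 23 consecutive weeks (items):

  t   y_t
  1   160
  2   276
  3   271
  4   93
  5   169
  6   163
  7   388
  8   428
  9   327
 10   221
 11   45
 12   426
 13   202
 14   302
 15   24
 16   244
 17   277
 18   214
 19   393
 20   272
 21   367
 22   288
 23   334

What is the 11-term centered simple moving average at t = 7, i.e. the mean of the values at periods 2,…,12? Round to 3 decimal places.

255.182

Sum of periods 2–12: 276 + 271 + 93 + 169 + 163 + 388 + 428 + 327 + 221 + 45 + 426 = 2807
Divide by 11: 2807 / 11 = 255.182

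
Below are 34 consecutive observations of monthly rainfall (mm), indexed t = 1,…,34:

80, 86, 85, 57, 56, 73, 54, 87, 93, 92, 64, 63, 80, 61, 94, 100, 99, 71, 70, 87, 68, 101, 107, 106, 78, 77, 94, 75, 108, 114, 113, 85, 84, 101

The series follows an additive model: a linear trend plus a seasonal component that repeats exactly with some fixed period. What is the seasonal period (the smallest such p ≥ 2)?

First differences y_{t+1} − y_t: 6, -1, -28, -1, 17, -19, 33, 6, -1, -28, -1, 17, -19, 33, 6, -1, …
The difference pattern repeats every 7 terms and not for any smaller step, so p = 7.

7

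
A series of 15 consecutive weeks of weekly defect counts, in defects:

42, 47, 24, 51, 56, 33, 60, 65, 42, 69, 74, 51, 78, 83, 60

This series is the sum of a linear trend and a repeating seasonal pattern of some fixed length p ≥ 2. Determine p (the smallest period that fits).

3

First differences y_{t+1} − y_t: 5, -23, 27, 5, -23, 27, 5, -23, …
The difference pattern repeats every 3 terms and not for any smaller step, so p = 3.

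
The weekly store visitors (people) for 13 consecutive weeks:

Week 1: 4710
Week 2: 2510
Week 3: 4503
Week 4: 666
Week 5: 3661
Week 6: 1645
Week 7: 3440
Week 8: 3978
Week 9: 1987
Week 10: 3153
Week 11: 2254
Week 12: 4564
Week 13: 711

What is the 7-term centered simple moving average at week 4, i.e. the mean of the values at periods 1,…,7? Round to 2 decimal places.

Sum of periods 1–7: 4710 + 2510 + 4503 + 666 + 3661 + 1645 + 3440 = 21135
Divide by 7: 21135 / 7 = 3019.29

3019.29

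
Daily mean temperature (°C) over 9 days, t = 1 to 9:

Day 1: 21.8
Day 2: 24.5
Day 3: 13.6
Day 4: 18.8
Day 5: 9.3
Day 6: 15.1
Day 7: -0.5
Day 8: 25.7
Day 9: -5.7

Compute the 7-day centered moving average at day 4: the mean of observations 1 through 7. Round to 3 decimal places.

Sum of periods 1–7: 21.8 + 24.5 + 13.6 + 18.8 + 9.3 + 15.1 + (-0.5) = 102.6
Divide by 7: 102.6 / 7 = 14.657

14.657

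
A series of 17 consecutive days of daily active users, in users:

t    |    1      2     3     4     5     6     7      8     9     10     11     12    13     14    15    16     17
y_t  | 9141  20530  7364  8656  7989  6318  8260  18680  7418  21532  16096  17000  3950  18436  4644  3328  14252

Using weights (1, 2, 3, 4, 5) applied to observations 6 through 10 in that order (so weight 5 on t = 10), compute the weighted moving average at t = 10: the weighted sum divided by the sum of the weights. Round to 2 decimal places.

Weighted sum: 1·6318 + 2·8260 + 3·18680 + 4·7418 + 5·21532 = 6318 + 16520 + 56040 + 29672 + 107660 = 216210
Weight total: 1 + 2 + 3 + 4 + 5 = 15
WMA = 216210 / 15 = 14414.00

14414.00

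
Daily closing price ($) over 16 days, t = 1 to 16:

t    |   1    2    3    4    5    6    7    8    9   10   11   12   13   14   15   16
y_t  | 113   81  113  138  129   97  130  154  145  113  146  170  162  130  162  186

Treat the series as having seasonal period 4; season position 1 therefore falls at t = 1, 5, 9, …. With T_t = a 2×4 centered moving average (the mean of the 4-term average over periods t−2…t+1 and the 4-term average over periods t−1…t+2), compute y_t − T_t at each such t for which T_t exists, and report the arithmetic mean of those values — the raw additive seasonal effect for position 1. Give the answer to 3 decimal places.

Season position 1 occurs at t = 5, 9, 13 (where T_t is defined).
t=5: T_5 = 121.37500; y_5 − T_5 = 129 − 121.37500 = 7.62500
t=9: T_9 = 137.50000; y_9 − T_9 = 145 − 137.50000 = 7.50000
t=13: T_13 = 154.00000; y_13 − T_13 = 162 − 154.00000 = 8.00000
Mean deviation: (7.62500 + 7.50000 + 8.00000) / 3 = 7.708

7.708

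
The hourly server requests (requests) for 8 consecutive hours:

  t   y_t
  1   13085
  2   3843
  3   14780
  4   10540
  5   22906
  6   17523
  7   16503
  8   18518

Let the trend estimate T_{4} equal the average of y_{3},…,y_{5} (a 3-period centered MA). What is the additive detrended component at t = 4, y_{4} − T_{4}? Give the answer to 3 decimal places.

-5535.333

Trend T_4 = (14780 + 10540 + 22906) / 3 = 48226/3 = 16075.33333
Detrended value: 10540 − 16075.33333 = -5535.333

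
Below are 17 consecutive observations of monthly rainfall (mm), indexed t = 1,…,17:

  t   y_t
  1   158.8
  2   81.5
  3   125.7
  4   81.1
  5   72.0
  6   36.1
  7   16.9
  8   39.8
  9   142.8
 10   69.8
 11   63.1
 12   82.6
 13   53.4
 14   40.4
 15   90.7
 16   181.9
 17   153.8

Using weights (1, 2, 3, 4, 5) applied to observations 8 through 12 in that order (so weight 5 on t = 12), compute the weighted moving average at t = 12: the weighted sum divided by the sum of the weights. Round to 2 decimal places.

80.01

Weighted sum: 1·39.8 + 2·142.8 + 3·69.8 + 4·63.1 + 5·82.6 = 39.8 + 285.6 + 209.4 + 252.4 + 413.0 = 1200.2
Weight total: 1 + 2 + 3 + 4 + 5 = 15
WMA = 1200.2 / 15 = 80.01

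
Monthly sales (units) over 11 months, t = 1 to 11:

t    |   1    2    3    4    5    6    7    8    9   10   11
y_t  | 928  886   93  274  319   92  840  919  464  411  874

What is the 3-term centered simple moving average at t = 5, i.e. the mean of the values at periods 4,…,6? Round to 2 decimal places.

Sum of periods 4–6: 274 + 319 + 92 = 685
Divide by 3: 685 / 3 = 228.33

228.33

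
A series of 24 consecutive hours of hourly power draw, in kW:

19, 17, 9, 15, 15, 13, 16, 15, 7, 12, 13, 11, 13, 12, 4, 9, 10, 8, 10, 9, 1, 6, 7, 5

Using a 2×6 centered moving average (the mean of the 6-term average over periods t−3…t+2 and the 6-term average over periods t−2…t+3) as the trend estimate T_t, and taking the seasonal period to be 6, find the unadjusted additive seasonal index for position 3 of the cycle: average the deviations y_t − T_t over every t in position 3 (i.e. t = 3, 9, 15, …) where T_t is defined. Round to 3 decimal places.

-5.556

Season position 3 occurs at t = 9, 15, 21 (where T_t is defined).
t=9: T_9 = 12.50000; y_9 − T_9 = 7 − 12.50000 = -5.50000
t=15: T_15 = 9.58333; y_15 − T_15 = 4 − 9.58333 = -5.58333
t=21: T_21 = 6.58333; y_21 − T_21 = 1 − 6.58333 = -5.58333
Mean deviation: (-5.50000 + -5.58333 + -5.58333) / 3 = -5.556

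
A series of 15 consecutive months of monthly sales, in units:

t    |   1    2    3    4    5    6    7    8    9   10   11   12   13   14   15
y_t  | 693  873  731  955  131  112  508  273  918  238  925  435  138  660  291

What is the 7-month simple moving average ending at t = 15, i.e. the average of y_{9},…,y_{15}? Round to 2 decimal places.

Sum of periods 9–15: 918 + 238 + 925 + 435 + 138 + 660 + 291 = 3605
Divide by 7: 3605 / 7 = 515.00

515.00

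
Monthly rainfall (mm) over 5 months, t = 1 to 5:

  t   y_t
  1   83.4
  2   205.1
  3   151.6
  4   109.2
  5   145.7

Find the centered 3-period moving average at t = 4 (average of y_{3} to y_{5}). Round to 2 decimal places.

Sum of periods 3–5: 151.6 + 109.2 + 145.7 = 406.5
Divide by 3: 406.5 / 3 = 135.50

135.50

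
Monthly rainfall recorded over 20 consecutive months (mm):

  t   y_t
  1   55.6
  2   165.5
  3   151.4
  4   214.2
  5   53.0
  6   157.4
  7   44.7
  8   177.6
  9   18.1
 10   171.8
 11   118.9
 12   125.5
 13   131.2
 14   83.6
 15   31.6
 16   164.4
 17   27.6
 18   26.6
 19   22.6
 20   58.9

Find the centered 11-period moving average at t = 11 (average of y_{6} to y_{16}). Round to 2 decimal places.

Sum of periods 6–16: 157.4 + 44.7 + 177.6 + 18.1 + 171.8 + 118.9 + 125.5 + 131.2 + 83.6 + 31.6 + 164.4 = 1224.8
Divide by 11: 1224.8 / 11 = 111.35

111.35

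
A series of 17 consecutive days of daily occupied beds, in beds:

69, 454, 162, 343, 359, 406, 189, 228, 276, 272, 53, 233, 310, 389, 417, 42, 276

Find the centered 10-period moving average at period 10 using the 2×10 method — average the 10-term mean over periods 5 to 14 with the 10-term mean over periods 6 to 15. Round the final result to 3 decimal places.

Sum over 5–14: 359 + 406 + 189 + 228 + 276 + 272 + 53 + 233 + 310 + 389 = 2715
Sum over 6–15: 406 + 189 + 228 + 276 + 272 + 53 + 233 + 310 + 389 + 417 = 2773
CMA at t=10 = (2715 + 2773) / (2·10) = 5488 / 20 = 274.400

274.400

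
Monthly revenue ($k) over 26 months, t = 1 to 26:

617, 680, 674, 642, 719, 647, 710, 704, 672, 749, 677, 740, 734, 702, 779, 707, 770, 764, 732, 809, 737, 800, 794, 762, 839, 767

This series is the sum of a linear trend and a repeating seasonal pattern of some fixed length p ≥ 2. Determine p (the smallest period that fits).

First differences y_{t+1} − y_t: 63, -6, -32, 77, -72, 63, -6, -32, 77, -72, 63, -6, …
The difference pattern repeats every 5 terms and not for any smaller step, so p = 5.

5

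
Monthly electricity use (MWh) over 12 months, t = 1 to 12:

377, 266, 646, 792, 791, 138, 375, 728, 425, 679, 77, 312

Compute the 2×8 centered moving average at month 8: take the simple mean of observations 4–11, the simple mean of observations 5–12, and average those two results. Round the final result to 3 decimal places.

Sum over 4–11: 792 + 791 + 138 + 375 + 728 + 425 + 679 + 77 = 4005
Sum over 5–12: 791 + 138 + 375 + 728 + 425 + 679 + 77 + 312 = 3525
CMA at t=8 = (4005 + 3525) / (2·8) = 7530 / 16 = 470.625

470.625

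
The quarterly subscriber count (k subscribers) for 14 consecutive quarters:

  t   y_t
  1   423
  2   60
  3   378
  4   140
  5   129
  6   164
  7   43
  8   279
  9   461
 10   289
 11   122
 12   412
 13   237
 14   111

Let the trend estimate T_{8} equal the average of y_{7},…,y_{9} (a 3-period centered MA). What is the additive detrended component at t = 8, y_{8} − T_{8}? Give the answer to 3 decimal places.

Trend T_8 = (43 + 279 + 461) / 3 = 783/3 = 261.00000
Detrended value: 279 − 261.00000 = 18.000

18.000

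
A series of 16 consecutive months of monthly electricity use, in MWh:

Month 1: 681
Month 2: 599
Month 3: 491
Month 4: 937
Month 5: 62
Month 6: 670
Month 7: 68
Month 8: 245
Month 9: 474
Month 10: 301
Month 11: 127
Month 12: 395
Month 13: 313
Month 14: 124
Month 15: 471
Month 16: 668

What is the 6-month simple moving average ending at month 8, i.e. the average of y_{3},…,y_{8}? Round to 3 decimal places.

Sum of periods 3–8: 491 + 937 + 62 + 670 + 68 + 245 = 2473
Divide by 6: 2473 / 6 = 412.167

412.167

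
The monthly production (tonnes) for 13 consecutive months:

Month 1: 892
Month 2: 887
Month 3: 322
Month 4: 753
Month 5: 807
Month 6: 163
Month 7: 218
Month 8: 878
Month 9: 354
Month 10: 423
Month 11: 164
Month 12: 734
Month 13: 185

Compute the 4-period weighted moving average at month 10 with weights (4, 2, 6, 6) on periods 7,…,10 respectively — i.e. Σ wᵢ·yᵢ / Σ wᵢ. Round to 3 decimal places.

405.000

Weighted sum: 4·218 + 2·878 + 6·354 + 6·423 = 872 + 1756 + 2124 + 2538 = 7290
Weight total: 4 + 2 + 6 + 6 = 18
WMA = 7290 / 18 = 405.000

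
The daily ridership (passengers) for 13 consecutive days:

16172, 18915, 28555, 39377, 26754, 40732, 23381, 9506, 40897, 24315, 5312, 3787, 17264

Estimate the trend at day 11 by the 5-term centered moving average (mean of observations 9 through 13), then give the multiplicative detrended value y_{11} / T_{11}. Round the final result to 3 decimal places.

Trend T_11 = (40897 + 24315 + 5312 + 3787 + 17264) / 5 = 91575/5 = 18315.00000
Ratio to trend: 5312 / 18315.00000 = 0.290

0.290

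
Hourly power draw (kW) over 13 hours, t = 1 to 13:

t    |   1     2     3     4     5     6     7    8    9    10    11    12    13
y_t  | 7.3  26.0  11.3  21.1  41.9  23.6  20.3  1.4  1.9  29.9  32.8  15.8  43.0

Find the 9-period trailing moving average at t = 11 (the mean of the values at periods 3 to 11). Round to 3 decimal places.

Sum of periods 3–11: 11.3 + 21.1 + 41.9 + 23.6 + 20.3 + 1.4 + 1.9 + 29.9 + 32.8 = 184.2
Divide by 9: 184.2 / 9 = 20.467

20.467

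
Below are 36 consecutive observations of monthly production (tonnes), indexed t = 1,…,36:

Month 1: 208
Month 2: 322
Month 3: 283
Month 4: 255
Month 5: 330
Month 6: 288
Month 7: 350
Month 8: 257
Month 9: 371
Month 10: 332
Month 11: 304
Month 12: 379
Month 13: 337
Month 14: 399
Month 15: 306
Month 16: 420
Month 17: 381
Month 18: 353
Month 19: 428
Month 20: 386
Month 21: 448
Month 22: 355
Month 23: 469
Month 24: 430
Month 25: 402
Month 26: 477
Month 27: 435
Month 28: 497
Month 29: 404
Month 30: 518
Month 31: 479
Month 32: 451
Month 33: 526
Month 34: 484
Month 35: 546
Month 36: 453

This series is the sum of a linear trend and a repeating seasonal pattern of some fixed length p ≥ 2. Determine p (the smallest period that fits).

7

First differences y_{t+1} − y_t: 114, -39, -28, 75, -42, 62, -93, 114, -39, -28, 75, -42, 62, -93, 114, -39, …
The difference pattern repeats every 7 terms and not for any smaller step, so p = 7.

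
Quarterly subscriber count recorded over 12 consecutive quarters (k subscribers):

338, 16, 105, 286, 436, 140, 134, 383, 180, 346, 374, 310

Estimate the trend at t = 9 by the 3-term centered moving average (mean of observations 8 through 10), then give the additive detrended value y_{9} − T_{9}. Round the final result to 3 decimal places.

-123.000

Trend T_9 = (383 + 180 + 346) / 3 = 909/3 = 303.00000
Detrended value: 180 − 303.00000 = -123.000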